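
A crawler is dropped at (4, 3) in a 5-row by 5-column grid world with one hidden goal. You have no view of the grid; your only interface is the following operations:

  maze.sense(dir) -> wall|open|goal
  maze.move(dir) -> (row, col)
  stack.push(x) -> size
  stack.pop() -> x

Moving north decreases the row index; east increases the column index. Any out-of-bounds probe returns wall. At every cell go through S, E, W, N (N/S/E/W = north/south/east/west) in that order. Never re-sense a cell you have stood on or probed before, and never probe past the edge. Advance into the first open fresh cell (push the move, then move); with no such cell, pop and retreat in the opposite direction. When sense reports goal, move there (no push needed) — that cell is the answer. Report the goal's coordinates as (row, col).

·→ maze.sense(dir→east)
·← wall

·→ maze.sense(dir→west)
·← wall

·→ maze.sense(dir→north)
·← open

·→ stack.push(x→north)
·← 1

·→ maze.move(dir→north)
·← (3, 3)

·→ maze.sense(dir→east)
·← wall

·→ maze.sense(dir→west)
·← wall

·→ maze.sense(dir→north)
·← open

·→ stack.push(x→north)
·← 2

·→ maze.move(dir→north)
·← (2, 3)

·→ maze.sense(dir→east)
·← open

·→ stack.push(x→east)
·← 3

·→ maze.move(dir→east)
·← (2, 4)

·→ maze.sense(dir→north)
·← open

·→ stack.push(x→north)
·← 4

·→ maze.move(dir→north)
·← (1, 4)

·→ maze.sense(dir→west)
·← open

·→ stack.push(x→west)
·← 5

·→ maze.move(dir→west)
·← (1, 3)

·→ maze.sense(dir→west)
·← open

·→ stack.push(x→west)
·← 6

·→ maze.move(dir→west)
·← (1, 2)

·→ maze.sense(dir→south)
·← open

·→ stack.push(x→south)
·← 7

·→ maze.move(dir→south)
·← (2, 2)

·→ maze.sense(dir→west)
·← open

·→ stack.push(x→west)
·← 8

·→ maze.move(dir→west)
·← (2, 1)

·→ maze.sense(dir→south)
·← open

·→ stack.push(x→south)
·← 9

·→ maze.move(dir→south)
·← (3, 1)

·→ maze.sense(dir→south)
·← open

·→ stack.push(x→south)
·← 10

·→ maze.move(dir→south)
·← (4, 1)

·→ maze.sense(dir→west)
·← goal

·→ maze.move(dir→west)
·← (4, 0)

Answer: (4, 0)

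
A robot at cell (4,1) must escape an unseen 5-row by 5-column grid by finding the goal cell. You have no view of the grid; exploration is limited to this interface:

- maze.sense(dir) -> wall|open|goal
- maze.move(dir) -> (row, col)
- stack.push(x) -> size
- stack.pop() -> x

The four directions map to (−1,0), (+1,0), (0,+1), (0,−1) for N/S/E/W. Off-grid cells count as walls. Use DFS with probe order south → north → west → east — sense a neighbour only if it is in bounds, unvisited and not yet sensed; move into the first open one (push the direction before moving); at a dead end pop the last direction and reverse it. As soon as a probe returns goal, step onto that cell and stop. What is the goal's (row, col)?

% maze.sense north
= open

% stack.push north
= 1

% maze.move north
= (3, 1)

% maze.sense north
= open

% stack.push north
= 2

% maze.move north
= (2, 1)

% maze.sense north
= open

% stack.push north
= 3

% maze.move north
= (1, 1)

% maze.sense north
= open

% stack.push north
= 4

% maze.move north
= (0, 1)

% maze.sense west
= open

% stack.push west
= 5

% maze.move west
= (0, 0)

% maze.sense south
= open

% stack.push south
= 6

% maze.move south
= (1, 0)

% maze.sense south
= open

% stack.push south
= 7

% maze.move south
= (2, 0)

% maze.sense south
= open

% stack.push south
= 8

% maze.move south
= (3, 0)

% maze.sense south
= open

% stack.push south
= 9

% maze.move south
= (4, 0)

% stack.pop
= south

% maze.move north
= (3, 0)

% stack.pop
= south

% maze.move north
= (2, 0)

% stack.pop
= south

% maze.move north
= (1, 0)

% stack.pop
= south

% maze.move north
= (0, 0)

% stack.pop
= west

% maze.move east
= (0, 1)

% maze.sense east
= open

% stack.push east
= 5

% maze.move east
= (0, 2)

% maze.sense south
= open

% stack.push south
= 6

% maze.move south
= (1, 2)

% maze.sense south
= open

% stack.push south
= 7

% maze.move south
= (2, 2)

% maze.sense south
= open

% stack.push south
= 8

% maze.move south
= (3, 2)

% maze.sense south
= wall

% maze.sense east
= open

% stack.push east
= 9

% maze.move east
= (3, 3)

% maze.sense south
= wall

% maze.sense north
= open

% stack.push north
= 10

% maze.move north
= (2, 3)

% maze.sense north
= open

% stack.push north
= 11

% maze.move north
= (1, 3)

% maze.sense north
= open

% stack.push north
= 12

% maze.move north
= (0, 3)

% maze.sense east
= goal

% maze.move east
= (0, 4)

Answer: (0, 4)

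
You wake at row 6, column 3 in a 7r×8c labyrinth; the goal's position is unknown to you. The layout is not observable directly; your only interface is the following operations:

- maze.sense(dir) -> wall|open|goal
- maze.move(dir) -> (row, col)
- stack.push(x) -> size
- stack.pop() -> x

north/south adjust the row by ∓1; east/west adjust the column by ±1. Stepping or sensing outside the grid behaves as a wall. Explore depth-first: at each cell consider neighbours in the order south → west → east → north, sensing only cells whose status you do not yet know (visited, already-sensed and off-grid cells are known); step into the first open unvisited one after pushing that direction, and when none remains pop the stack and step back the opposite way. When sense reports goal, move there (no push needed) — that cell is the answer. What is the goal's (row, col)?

% sense dir→west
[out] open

% push x→west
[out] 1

% move dir→west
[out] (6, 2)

% sense dir→west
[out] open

% push x→west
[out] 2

% move dir→west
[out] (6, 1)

% sense dir→west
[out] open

% push x→west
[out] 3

% move dir→west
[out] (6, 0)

% sense dir→north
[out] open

% push x→north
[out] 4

% move dir→north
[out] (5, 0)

% sense dir→east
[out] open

% push x→east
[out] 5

% move dir→east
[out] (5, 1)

% sense dir→east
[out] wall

% sense dir→north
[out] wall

% pop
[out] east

% move dir→west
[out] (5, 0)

% sense dir→north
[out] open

% push x→north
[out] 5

% move dir→north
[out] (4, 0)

% sense dir→north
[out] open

% push x→north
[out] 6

% move dir→north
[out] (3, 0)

% sense dir→east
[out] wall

% sense dir→north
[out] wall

% pop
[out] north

% move dir→south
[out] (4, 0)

% pop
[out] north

% move dir→south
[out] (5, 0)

% pop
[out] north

% move dir→south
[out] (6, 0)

% pop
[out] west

% move dir→east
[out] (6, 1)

% pop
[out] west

% move dir→east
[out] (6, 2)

% pop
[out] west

% move dir→east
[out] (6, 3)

% sense dir→east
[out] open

% push x→east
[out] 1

% move dir→east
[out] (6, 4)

% sense dir→east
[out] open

% push x→east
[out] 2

% move dir→east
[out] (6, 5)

% sense dir→east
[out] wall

% sense dir→north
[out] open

% push x→north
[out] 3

% move dir→north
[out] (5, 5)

% sense dir→west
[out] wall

% sense dir→east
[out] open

% push x→east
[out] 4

% move dir→east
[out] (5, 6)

% sense dir→east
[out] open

% push x→east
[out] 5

% move dir→east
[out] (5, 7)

% sense dir→south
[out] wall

% sense dir→north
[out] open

% push x→north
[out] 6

% move dir→north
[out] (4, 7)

% sense dir→west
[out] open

% push x→west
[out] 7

% move dir→west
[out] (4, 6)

% sense dir→west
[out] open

% push x→west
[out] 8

% move dir→west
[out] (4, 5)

% sense dir→west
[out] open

% push x→west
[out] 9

% move dir→west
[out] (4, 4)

% sense dir→west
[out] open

% push x→west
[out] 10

% move dir→west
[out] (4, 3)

% sense dir→south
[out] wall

% sense dir→west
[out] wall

% sense dir→north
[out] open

% push x→north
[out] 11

% move dir→north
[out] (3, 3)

% sense dir→west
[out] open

% push x→west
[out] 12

% move dir→west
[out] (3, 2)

% sense dir→north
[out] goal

% move dir→north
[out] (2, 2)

Answer: (2, 2)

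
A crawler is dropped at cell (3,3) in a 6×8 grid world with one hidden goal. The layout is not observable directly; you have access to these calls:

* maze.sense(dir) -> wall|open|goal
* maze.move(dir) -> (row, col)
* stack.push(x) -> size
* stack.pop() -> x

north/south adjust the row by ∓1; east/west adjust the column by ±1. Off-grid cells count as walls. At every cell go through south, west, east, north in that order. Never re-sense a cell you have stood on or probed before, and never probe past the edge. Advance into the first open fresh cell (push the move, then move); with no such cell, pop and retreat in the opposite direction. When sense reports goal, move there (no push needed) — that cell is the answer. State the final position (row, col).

Act: sense[dir='south']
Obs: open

Act: push[x='south']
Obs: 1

Act: move[dir='south']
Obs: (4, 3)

Act: sense[dir='south']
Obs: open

Act: push[x='south']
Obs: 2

Act: move[dir='south']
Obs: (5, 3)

Act: sense[dir='west']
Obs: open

Act: push[x='west']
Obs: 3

Act: move[dir='west']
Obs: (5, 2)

Act: sense[dir='west']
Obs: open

Act: push[x='west']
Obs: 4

Act: move[dir='west']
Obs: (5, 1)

Act: sense[dir='west']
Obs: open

Act: push[x='west']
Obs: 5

Act: move[dir='west']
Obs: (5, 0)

Act: sense[dir='north']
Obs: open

Act: push[x='north']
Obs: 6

Act: move[dir='north']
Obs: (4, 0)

Act: sense[dir='east']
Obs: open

Act: push[x='east']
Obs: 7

Act: move[dir='east']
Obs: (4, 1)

Act: sense[dir='east']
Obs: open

Act: push[x='east']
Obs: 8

Act: move[dir='east']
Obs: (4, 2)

Act: sense[dir='north']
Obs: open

Act: push[x='north']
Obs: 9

Act: move[dir='north']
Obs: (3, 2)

Act: sense[dir='west']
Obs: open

Act: push[x='west']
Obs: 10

Act: move[dir='west']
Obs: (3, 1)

Act: sense[dir='west']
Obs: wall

Act: sense[dir='north']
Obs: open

Act: push[x='north']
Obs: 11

Act: move[dir='north']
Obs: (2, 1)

Act: sense[dir='west']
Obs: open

Act: push[x='west']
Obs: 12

Act: move[dir='west']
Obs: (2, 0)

Act: sense[dir='north']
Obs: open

Act: push[x='north']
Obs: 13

Act: move[dir='north']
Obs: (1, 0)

Act: sense[dir='east']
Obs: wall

Act: sense[dir='north']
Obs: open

Act: push[x='north']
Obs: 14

Act: move[dir='north']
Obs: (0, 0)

Act: sense[dir='east']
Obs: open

Act: push[x='east']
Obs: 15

Act: move[dir='east']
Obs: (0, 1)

Act: sense[dir='east']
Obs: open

Act: push[x='east']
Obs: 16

Act: move[dir='east']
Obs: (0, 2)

Act: sense[dir='south']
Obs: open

Act: push[x='south']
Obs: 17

Act: move[dir='south']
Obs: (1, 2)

Act: sense[dir='south']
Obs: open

Act: push[x='south']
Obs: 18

Act: move[dir='south']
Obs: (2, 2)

Act: sense[dir='east']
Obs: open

Act: push[x='east']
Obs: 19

Act: move[dir='east']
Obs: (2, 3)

Act: sense[dir='east']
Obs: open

Act: push[x='east']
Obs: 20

Act: move[dir='east']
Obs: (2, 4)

Act: sense[dir='south']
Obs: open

Act: push[x='south']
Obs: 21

Act: move[dir='south']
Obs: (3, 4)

Act: sense[dir='south']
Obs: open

Act: push[x='south']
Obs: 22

Act: move[dir='south']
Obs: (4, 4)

Act: sense[dir='south']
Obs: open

Act: push[x='south']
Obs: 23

Act: move[dir='south']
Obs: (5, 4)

Act: sense[dir='east']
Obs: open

Act: push[x='east']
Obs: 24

Act: move[dir='east']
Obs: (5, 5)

Act: sense[dir='east']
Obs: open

Act: push[x='east']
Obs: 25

Act: move[dir='east']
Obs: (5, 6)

Act: sense[dir='east']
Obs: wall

Act: sense[dir='north']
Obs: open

Act: push[x='north']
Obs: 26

Act: move[dir='north']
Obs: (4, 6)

Act: sense[dir='west']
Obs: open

Act: push[x='west']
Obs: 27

Act: move[dir='west']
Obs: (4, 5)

Act: sense[dir='north']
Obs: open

Act: push[x='north']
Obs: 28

Act: move[dir='north']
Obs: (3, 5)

Act: sense[dir='east']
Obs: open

Act: push[x='east']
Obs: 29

Act: move[dir='east']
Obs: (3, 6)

Act: sense[dir='east']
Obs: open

Act: push[x='east']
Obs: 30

Act: move[dir='east']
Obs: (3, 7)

Act: sense[dir='south']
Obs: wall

Act: sense[dir='north']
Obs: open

Act: push[x='north']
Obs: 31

Act: move[dir='north']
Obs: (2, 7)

Act: sense[dir='west']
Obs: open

Act: push[x='west']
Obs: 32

Act: move[dir='west']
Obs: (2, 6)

Act: sense[dir='west']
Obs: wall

Act: sense[dir='north']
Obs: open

Act: push[x='north']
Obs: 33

Act: move[dir='north']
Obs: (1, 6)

Act: sense[dir='west']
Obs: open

Act: push[x='west']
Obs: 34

Act: move[dir='west']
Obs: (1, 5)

Act: sense[dir='west']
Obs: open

Act: push[x='west']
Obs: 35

Act: move[dir='west']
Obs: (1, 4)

Act: sense[dir='west']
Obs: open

Act: push[x='west']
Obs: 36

Act: move[dir='west']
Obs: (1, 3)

Act: sense[dir='north']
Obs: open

Act: push[x='north']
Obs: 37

Act: move[dir='north']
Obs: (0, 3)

Act: sense[dir='east']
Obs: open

Act: push[x='east']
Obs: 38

Act: move[dir='east']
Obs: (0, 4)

Act: sense[dir='east']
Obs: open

Act: push[x='east']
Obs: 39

Act: move[dir='east']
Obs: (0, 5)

Act: sense[dir='east']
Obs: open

Act: push[x='east']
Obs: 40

Act: move[dir='east']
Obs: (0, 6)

Act: sense[dir='east']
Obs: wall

Act: pop[]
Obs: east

Act: move[dir='west']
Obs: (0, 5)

Act: pop[]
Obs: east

Act: move[dir='west']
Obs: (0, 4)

Act: pop[]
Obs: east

Act: move[dir='west']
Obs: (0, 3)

Act: pop[]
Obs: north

Act: move[dir='south']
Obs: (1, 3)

Act: pop[]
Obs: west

Act: move[dir='east']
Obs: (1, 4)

Act: pop[]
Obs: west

Act: move[dir='east']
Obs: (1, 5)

Act: pop[]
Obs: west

Act: move[dir='east']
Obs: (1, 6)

Act: sense[dir='east']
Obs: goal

Act: move[dir='east']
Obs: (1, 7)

Answer: (1, 7)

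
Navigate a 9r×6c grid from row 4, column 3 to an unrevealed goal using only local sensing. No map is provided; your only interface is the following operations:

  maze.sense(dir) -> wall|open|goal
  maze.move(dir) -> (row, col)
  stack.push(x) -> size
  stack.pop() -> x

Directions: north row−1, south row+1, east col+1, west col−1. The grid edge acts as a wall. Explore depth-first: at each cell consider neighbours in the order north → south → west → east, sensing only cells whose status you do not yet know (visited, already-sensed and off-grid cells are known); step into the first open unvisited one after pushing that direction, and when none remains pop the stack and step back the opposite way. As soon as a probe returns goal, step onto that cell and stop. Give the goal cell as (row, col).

-> maze.sense(north)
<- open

-> stack.push(north)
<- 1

-> maze.move(north)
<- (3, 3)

-> maze.sense(north)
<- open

-> stack.push(north)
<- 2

-> maze.move(north)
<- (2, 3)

-> maze.sense(north)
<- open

-> stack.push(north)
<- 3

-> maze.move(north)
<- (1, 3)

-> maze.sense(north)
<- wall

-> maze.sense(west)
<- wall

-> maze.sense(east)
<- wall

-> stack.pop()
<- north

-> maze.move(south)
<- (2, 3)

-> maze.sense(west)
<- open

-> stack.push(west)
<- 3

-> maze.move(west)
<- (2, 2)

-> maze.sense(south)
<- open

-> stack.push(south)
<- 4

-> maze.move(south)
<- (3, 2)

-> maze.sense(south)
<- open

-> stack.push(south)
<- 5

-> maze.move(south)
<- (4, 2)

-> maze.sense(south)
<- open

-> stack.push(south)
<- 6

-> maze.move(south)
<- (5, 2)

-> maze.sense(south)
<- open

-> stack.push(south)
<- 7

-> maze.move(south)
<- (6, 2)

-> maze.sense(south)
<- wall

-> maze.sense(west)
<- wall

-> maze.sense(east)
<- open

-> stack.push(east)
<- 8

-> maze.move(east)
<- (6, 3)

-> maze.sense(north)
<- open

-> stack.push(north)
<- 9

-> maze.move(north)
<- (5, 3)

-> maze.sense(east)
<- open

-> stack.push(east)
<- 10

-> maze.move(east)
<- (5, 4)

-> maze.sense(north)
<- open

-> stack.push(north)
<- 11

-> maze.move(north)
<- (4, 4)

-> maze.sense(north)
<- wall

-> maze.sense(east)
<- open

-> stack.push(east)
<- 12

-> maze.move(east)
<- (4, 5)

-> maze.sense(north)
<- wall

-> maze.sense(south)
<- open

-> stack.push(south)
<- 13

-> maze.move(south)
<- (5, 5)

-> maze.sense(south)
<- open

-> stack.push(south)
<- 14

-> maze.move(south)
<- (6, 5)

-> maze.sense(south)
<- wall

-> maze.sense(west)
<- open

-> stack.push(west)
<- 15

-> maze.move(west)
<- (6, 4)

-> maze.sense(south)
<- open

-> stack.push(south)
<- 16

-> maze.move(south)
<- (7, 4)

-> maze.sense(south)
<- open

-> stack.push(south)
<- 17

-> maze.move(south)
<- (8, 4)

-> maze.sense(west)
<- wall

-> maze.sense(east)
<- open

-> stack.push(east)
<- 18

-> maze.move(east)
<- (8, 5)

-> stack.pop()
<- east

-> maze.move(west)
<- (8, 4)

-> stack.pop()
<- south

-> maze.move(north)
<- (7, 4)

-> maze.sense(west)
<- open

-> stack.push(west)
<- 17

-> maze.move(west)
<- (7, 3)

-> stack.pop()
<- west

-> maze.move(east)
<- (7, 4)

-> stack.pop()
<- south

-> maze.move(north)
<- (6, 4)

-> stack.pop()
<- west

-> maze.move(east)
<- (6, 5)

-> stack.pop()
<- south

-> maze.move(north)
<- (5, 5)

-> stack.pop()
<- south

-> maze.move(north)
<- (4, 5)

-> stack.pop()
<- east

-> maze.move(west)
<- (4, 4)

-> stack.pop()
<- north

-> maze.move(south)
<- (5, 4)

-> stack.pop()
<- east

-> maze.move(west)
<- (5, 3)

-> stack.pop()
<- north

-> maze.move(south)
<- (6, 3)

-> stack.pop()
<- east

-> maze.move(west)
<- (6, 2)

-> stack.pop()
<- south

-> maze.move(north)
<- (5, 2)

-> maze.sense(west)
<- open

-> stack.push(west)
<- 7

-> maze.move(west)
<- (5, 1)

-> maze.sense(north)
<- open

-> stack.push(north)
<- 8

-> maze.move(north)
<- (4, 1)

-> maze.sense(north)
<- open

-> stack.push(north)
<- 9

-> maze.move(north)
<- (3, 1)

-> maze.sense(north)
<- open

-> stack.push(north)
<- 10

-> maze.move(north)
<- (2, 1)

-> maze.sense(north)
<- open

-> stack.push(north)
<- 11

-> maze.move(north)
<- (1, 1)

-> maze.sense(north)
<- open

-> stack.push(north)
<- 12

-> maze.move(north)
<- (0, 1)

-> maze.sense(west)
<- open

-> stack.push(west)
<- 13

-> maze.move(west)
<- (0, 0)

-> maze.sense(south)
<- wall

-> stack.pop()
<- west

-> maze.move(east)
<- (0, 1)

-> maze.sense(east)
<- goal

-> maze.move(east)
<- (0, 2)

Answer: (0, 2)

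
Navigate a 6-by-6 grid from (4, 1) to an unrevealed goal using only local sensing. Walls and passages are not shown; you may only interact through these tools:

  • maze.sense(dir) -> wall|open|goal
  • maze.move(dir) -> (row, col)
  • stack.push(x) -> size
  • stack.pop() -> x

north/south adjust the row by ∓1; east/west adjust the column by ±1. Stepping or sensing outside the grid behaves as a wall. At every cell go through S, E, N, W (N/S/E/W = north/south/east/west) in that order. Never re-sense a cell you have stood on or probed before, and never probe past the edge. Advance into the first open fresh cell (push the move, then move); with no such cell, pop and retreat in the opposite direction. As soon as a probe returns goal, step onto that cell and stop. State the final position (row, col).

I use sense(south), giving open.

Calling push(south), : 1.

Using move(south), and get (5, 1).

Invoking sense(east), which returns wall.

Using sense(west), — result: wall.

I invoke pop(), and observe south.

I run move(north), which returns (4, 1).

Then sense(east), — result: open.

Now I run push(east), and get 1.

I try move(east), : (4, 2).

I try sense(east), and observe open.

I run push(east), — result: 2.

I try move(east), which returns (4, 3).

Invoking sense(south), yielding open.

Using push(south), giving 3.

I invoke move(south), : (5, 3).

I call sense(east), which returns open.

I invoke push(east), : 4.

Invoking move(east), yielding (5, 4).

Calling sense(east), yielding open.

Using push(east), giving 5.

Invoking move(east), and see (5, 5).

I use sense(north), — result: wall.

I use pop(), and get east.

I try move(west), → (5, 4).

Using sense(north), giving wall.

Using pop(), and get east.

I use move(west), : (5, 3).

I try pop(), giving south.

Using move(north), and see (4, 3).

I call sense(north), and get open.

I invoke push(north), giving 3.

Calling move(north), yielding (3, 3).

Invoking sense(east), → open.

Invoking push(east), — result: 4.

I try move(east), — result: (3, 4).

Then sense(east), → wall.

Invoking sense(north), giving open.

I use push(north), and observe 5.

I use move(north), and see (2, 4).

I run sense(east), → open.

I invoke push(east), — result: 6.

Using move(east), giving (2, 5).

Then sense(north), — result: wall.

I invoke pop(), and get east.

Invoking move(west), giving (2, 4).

Next I call sense(north), and observe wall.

I call sense(west), giving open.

I use push(west), and observe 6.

Next I call move(west), yielding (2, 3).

Then sense(north), which returns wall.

I run sense(west), giving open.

Using push(west), — result: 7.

I use move(west), giving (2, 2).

I call sense(south), : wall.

Now I run sense(north), → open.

Next I call push(north), and observe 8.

Then move(north), yielding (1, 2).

Invoking sense(north), and get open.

Now I run push(north), and see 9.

I call move(north), and get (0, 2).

I use sense(east), → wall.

Calling sense(west), and observe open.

Invoking push(west), → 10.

Next I call move(west), and observe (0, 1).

I run sense(south), yielding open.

I run push(south), : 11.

Next I call move(south), — result: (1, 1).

Then sense(south), which returns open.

Then push(south), and observe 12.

I try move(south), yielding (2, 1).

I try sense(south), and observe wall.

Using sense(west), : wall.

Now I run pop, yielding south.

I run move(north), : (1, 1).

Now I run sense(west), yielding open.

I invoke push(west), giving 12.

Then move(west), and get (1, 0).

I try sense(north), and get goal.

Then move(north), : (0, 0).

Answer: (0, 0)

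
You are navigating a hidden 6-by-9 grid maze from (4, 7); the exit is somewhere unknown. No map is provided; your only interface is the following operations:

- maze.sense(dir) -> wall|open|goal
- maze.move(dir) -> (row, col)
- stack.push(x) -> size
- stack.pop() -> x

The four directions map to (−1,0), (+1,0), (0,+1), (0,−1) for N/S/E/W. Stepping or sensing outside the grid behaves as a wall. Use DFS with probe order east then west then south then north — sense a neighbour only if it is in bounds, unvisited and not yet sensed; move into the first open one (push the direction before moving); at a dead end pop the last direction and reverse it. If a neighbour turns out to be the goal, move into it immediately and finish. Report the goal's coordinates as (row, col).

-> sense(dir: east)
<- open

-> push(x: east)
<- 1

-> move(dir: east)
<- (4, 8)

-> sense(dir: south)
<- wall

-> sense(dir: north)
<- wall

-> pop()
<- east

-> move(dir: west)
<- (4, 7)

-> sense(dir: west)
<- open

-> push(x: west)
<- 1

-> move(dir: west)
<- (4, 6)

-> sense(dir: west)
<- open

-> push(x: west)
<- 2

-> move(dir: west)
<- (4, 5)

-> sense(dir: west)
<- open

-> push(x: west)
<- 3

-> move(dir: west)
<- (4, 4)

-> sense(dir: west)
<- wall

-> sense(dir: south)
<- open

-> push(x: south)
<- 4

-> move(dir: south)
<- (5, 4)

-> sense(dir: east)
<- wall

-> sense(dir: west)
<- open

-> push(x: west)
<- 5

-> move(dir: west)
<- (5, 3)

-> sense(dir: west)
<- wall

-> pop()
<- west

-> move(dir: east)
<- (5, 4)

-> pop()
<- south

-> move(dir: north)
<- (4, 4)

-> sense(dir: north)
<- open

-> push(x: north)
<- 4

-> move(dir: north)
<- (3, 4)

-> sense(dir: east)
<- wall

-> sense(dir: west)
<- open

-> push(x: west)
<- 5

-> move(dir: west)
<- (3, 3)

-> sense(dir: west)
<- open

-> push(x: west)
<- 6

-> move(dir: west)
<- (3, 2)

-> sense(dir: west)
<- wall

-> sense(dir: south)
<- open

-> push(x: south)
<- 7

-> move(dir: south)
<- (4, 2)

-> sense(dir: west)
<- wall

-> pop()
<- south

-> move(dir: north)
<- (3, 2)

-> sense(dir: north)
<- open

-> push(x: north)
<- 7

-> move(dir: north)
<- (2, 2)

-> sense(dir: east)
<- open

-> push(x: east)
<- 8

-> move(dir: east)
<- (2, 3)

-> sense(dir: east)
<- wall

-> sense(dir: north)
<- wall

-> pop()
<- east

-> move(dir: west)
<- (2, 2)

-> sense(dir: west)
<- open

-> push(x: west)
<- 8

-> move(dir: west)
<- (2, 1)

-> sense(dir: west)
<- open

-> push(x: west)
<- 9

-> move(dir: west)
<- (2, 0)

-> sense(dir: south)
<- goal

-> move(dir: south)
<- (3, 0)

Answer: (3, 0)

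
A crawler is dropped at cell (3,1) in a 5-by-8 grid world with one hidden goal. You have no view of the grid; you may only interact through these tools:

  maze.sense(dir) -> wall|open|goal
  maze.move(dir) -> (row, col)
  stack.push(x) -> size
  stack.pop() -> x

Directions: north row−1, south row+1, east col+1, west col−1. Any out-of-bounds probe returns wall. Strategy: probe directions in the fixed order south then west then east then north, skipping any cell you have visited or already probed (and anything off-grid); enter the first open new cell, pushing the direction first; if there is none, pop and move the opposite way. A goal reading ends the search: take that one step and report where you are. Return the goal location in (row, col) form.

>>> sense dir: south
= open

>>> push x: south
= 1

>>> move dir: south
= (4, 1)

>>> sense dir: west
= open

>>> push x: west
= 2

>>> move dir: west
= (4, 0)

>>> sense dir: north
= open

>>> push x: north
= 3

>>> move dir: north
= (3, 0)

>>> sense dir: north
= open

>>> push x: north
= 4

>>> move dir: north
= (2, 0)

>>> sense dir: east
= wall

>>> sense dir: north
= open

>>> push x: north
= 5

>>> move dir: north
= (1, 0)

>>> sense dir: east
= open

>>> push x: east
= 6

>>> move dir: east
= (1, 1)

>>> sense dir: east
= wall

>>> sense dir: north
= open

>>> push x: north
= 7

>>> move dir: north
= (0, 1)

>>> sense dir: west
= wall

>>> sense dir: east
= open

>>> push x: east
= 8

>>> move dir: east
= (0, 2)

>>> sense dir: east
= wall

>>> pop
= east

>>> move dir: west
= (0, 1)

>>> pop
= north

>>> move dir: south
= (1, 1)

>>> pop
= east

>>> move dir: west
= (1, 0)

>>> pop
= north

>>> move dir: south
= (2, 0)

>>> pop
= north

>>> move dir: south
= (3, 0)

>>> pop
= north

>>> move dir: south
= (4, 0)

>>> pop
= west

>>> move dir: east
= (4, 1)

>>> sense dir: east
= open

>>> push x: east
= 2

>>> move dir: east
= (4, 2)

>>> sense dir: east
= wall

>>> sense dir: north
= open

>>> push x: north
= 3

>>> move dir: north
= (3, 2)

>>> sense dir: east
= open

>>> push x: east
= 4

>>> move dir: east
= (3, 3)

>>> sense dir: east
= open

>>> push x: east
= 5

>>> move dir: east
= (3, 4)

>>> sense dir: south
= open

>>> push x: south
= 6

>>> move dir: south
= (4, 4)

>>> sense dir: east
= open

>>> push x: east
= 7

>>> move dir: east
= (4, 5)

>>> sense dir: east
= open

>>> push x: east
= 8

>>> move dir: east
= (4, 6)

>>> sense dir: east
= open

>>> push x: east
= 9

>>> move dir: east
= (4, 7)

>>> sense dir: north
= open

>>> push x: north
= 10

>>> move dir: north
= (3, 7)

>>> sense dir: west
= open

>>> push x: west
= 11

>>> move dir: west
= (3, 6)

>>> sense dir: west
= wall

>>> sense dir: north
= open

>>> push x: north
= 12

>>> move dir: north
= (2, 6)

>>> sense dir: west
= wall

>>> sense dir: east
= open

>>> push x: east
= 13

>>> move dir: east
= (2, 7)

>>> sense dir: north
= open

>>> push x: north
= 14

>>> move dir: north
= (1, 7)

>>> sense dir: west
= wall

>>> sense dir: north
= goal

>>> move dir: north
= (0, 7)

Answer: (0, 7)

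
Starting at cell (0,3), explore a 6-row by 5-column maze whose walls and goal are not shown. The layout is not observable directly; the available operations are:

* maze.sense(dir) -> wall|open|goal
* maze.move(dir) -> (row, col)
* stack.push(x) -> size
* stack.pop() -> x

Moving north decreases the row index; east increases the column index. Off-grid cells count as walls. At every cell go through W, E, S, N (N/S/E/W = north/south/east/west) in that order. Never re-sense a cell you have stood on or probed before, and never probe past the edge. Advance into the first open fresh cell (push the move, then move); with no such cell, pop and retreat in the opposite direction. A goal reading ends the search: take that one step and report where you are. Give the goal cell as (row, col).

==> maze.sense(dir=west)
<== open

==> stack.push(x=west)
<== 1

==> maze.move(dir=west)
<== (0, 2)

==> maze.sense(dir=west)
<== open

==> stack.push(x=west)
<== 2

==> maze.move(dir=west)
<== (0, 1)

==> maze.sense(dir=west)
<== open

==> stack.push(x=west)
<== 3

==> maze.move(dir=west)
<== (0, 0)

==> maze.sense(dir=south)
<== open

==> stack.push(x=south)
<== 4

==> maze.move(dir=south)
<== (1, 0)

==> maze.sense(dir=east)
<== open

==> stack.push(x=east)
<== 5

==> maze.move(dir=east)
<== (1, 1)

==> maze.sense(dir=east)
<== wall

==> maze.sense(dir=south)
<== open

==> stack.push(x=south)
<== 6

==> maze.move(dir=south)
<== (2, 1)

==> maze.sense(dir=west)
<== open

==> stack.push(x=west)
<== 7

==> maze.move(dir=west)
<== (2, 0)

==> maze.sense(dir=south)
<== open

==> stack.push(x=south)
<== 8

==> maze.move(dir=south)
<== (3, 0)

==> maze.sense(dir=east)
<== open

==> stack.push(x=east)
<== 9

==> maze.move(dir=east)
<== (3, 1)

==> maze.sense(dir=east)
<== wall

==> maze.sense(dir=south)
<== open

==> stack.push(x=south)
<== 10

==> maze.move(dir=south)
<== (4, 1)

==> maze.sense(dir=west)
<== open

==> stack.push(x=west)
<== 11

==> maze.move(dir=west)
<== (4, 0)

==> maze.sense(dir=south)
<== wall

==> stack.pop()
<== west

==> maze.move(dir=east)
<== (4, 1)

==> maze.sense(dir=east)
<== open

==> stack.push(x=east)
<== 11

==> maze.move(dir=east)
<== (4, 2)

==> maze.sense(dir=east)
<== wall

==> maze.sense(dir=south)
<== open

==> stack.push(x=south)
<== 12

==> maze.move(dir=south)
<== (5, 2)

==> maze.sense(dir=west)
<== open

==> stack.push(x=west)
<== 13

==> maze.move(dir=west)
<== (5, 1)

==> stack.pop()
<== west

==> maze.move(dir=east)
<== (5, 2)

==> maze.sense(dir=east)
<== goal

==> maze.move(dir=east)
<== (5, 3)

Answer: (5, 3)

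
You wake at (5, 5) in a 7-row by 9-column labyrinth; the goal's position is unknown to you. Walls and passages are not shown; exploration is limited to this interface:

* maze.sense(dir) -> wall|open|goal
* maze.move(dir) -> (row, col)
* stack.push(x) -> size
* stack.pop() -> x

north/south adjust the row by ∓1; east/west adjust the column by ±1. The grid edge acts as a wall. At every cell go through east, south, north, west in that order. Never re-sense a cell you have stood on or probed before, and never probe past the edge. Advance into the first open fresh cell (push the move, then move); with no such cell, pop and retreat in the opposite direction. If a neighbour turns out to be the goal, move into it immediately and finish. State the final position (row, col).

-> maze.sense(dir→east)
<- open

-> stack.push(x→east)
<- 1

-> maze.move(dir→east)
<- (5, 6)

-> maze.sense(dir→east)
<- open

-> stack.push(x→east)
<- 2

-> maze.move(dir→east)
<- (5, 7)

-> maze.sense(dir→east)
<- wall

-> maze.sense(dir→south)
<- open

-> stack.push(x→south)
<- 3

-> maze.move(dir→south)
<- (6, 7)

-> maze.sense(dir→east)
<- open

-> stack.push(x→east)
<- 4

-> maze.move(dir→east)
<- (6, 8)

-> stack.pop()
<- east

-> maze.move(dir→west)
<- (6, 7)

-> maze.sense(dir→west)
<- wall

-> stack.pop()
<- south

-> maze.move(dir→north)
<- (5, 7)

-> maze.sense(dir→north)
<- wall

-> stack.pop()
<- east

-> maze.move(dir→west)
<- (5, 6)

-> maze.sense(dir→north)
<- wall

-> stack.pop()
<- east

-> maze.move(dir→west)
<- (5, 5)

-> maze.sense(dir→south)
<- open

-> stack.push(x→south)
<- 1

-> maze.move(dir→south)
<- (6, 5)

-> maze.sense(dir→west)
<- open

-> stack.push(x→west)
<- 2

-> maze.move(dir→west)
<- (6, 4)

-> maze.sense(dir→north)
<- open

-> stack.push(x→north)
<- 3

-> maze.move(dir→north)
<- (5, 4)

-> maze.sense(dir→north)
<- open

-> stack.push(x→north)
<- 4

-> maze.move(dir→north)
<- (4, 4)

-> maze.sense(dir→east)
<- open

-> stack.push(x→east)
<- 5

-> maze.move(dir→east)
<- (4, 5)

-> maze.sense(dir→north)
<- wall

-> stack.pop()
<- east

-> maze.move(dir→west)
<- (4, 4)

-> maze.sense(dir→north)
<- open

-> stack.push(x→north)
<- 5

-> maze.move(dir→north)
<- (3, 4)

-> maze.sense(dir→north)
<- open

-> stack.push(x→north)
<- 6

-> maze.move(dir→north)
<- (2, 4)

-> maze.sense(dir→east)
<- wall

-> maze.sense(dir→north)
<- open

-> stack.push(x→north)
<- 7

-> maze.move(dir→north)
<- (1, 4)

-> maze.sense(dir→east)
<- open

-> stack.push(x→east)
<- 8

-> maze.move(dir→east)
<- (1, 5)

-> maze.sense(dir→east)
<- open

-> stack.push(x→east)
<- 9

-> maze.move(dir→east)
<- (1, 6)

-> maze.sense(dir→east)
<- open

-> stack.push(x→east)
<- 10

-> maze.move(dir→east)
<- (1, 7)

-> maze.sense(dir→east)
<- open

-> stack.push(x→east)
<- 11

-> maze.move(dir→east)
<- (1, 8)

-> maze.sense(dir→south)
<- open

-> stack.push(x→south)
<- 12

-> maze.move(dir→south)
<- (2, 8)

-> maze.sense(dir→south)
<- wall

-> maze.sense(dir→west)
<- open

-> stack.push(x→west)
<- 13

-> maze.move(dir→west)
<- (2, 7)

-> maze.sense(dir→south)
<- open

-> stack.push(x→south)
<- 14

-> maze.move(dir→south)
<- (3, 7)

-> maze.sense(dir→west)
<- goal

-> maze.move(dir→west)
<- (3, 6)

Answer: (3, 6)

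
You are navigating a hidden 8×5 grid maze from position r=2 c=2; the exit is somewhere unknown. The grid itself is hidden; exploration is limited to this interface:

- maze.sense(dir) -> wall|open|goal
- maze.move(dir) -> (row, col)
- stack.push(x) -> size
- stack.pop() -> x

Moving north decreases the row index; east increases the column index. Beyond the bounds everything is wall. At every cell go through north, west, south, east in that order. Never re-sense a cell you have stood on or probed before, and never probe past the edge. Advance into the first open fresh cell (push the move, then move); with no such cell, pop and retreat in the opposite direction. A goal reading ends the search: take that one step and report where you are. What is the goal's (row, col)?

[in] sense dir→north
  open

[in] push x→north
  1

[in] move dir→north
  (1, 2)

[in] sense dir→north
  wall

[in] sense dir→west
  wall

[in] sense dir→east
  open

[in] push x→east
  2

[in] move dir→east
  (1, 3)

[in] sense dir→north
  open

[in] push x→north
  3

[in] move dir→north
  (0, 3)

[in] sense dir→east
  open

[in] push x→east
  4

[in] move dir→east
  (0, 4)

[in] sense dir→south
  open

[in] push x→south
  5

[in] move dir→south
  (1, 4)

[in] sense dir→south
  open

[in] push x→south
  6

[in] move dir→south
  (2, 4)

[in] sense dir→west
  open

[in] push x→west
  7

[in] move dir→west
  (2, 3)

[in] sense dir→south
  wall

[in] pop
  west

[in] move dir→east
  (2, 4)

[in] sense dir→south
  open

[in] push x→south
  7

[in] move dir→south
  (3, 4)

[in] sense dir→south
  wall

[in] pop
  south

[in] move dir→north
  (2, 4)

[in] pop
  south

[in] move dir→north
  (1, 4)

[in] pop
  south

[in] move dir→north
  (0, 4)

[in] pop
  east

[in] move dir→west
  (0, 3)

[in] pop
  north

[in] move dir→south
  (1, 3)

[in] pop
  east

[in] move dir→west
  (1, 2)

[in] pop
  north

[in] move dir→south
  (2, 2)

[in] sense dir→west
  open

[in] push x→west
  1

[in] move dir→west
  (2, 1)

[in] sense dir→west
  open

[in] push x→west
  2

[in] move dir→west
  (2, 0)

[in] sense dir→north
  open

[in] push x→north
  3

[in] move dir→north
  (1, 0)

[in] sense dir→north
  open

[in] push x→north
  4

[in] move dir→north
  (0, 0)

[in] sense dir→east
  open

[in] push x→east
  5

[in] move dir→east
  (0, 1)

[in] pop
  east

[in] move dir→west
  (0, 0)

[in] pop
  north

[in] move dir→south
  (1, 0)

[in] pop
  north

[in] move dir→south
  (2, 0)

[in] sense dir→south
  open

[in] push x→south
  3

[in] move dir→south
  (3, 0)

[in] sense dir→south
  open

[in] push x→south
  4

[in] move dir→south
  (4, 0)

[in] sense dir→south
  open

[in] push x→south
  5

[in] move dir→south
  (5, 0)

[in] sense dir→south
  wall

[in] sense dir→east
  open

[in] push x→east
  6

[in] move dir→east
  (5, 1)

[in] sense dir→north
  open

[in] push x→north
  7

[in] move dir→north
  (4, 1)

[in] sense dir→north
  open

[in] push x→north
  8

[in] move dir→north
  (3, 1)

[in] sense dir→east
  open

[in] push x→east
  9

[in] move dir→east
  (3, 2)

[in] sense dir→south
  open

[in] push x→south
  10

[in] move dir→south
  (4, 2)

[in] sense dir→south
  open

[in] push x→south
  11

[in] move dir→south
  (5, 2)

[in] sense dir→south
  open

[in] push x→south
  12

[in] move dir→south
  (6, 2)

[in] sense dir→west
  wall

[in] sense dir→south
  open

[in] push x→south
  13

[in] move dir→south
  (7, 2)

[in] sense dir→west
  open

[in] push x→west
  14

[in] move dir→west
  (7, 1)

[in] sense dir→west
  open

[in] push x→west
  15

[in] move dir→west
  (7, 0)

[in] pop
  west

[in] move dir→east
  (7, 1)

[in] pop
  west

[in] move dir→east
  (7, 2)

[in] sense dir→east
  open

[in] push x→east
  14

[in] move dir→east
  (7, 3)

[in] sense dir→north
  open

[in] push x→north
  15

[in] move dir→north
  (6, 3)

[in] sense dir→north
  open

[in] push x→north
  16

[in] move dir→north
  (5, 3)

[in] sense dir→north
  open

[in] push x→north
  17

[in] move dir→north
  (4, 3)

[in] pop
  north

[in] move dir→south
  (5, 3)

[in] sense dir→east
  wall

[in] pop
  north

[in] move dir→south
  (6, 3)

[in] sense dir→east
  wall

[in] pop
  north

[in] move dir→south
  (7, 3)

[in] sense dir→east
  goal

[in] move dir→east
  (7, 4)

Answer: (7, 4)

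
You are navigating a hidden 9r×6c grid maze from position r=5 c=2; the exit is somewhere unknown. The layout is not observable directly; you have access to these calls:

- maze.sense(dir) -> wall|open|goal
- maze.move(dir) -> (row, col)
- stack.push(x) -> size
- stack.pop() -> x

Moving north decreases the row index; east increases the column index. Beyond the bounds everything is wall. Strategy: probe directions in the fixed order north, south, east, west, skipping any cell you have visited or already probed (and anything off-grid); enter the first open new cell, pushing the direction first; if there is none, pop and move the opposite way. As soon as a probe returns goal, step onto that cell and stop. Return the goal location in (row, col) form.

-> maze.sense(dir→north)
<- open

-> stack.push(x→north)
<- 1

-> maze.move(dir→north)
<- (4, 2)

-> maze.sense(dir→north)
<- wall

-> maze.sense(dir→east)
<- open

-> stack.push(x→east)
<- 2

-> maze.move(dir→east)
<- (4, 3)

-> maze.sense(dir→north)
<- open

-> stack.push(x→north)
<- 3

-> maze.move(dir→north)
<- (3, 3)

-> maze.sense(dir→north)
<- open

-> stack.push(x→north)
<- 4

-> maze.move(dir→north)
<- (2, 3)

-> maze.sense(dir→north)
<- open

-> stack.push(x→north)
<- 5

-> maze.move(dir→north)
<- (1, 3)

-> maze.sense(dir→north)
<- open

-> stack.push(x→north)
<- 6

-> maze.move(dir→north)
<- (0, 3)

-> maze.sense(dir→east)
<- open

-> stack.push(x→east)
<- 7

-> maze.move(dir→east)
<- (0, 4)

-> maze.sense(dir→south)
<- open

-> stack.push(x→south)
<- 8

-> maze.move(dir→south)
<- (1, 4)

-> maze.sense(dir→south)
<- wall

-> maze.sense(dir→east)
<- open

-> stack.push(x→east)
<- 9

-> maze.move(dir→east)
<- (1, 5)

-> maze.sense(dir→north)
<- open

-> stack.push(x→north)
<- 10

-> maze.move(dir→north)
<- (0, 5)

-> stack.pop()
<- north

-> maze.move(dir→south)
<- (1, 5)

-> maze.sense(dir→south)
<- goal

-> maze.move(dir→south)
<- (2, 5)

Answer: (2, 5)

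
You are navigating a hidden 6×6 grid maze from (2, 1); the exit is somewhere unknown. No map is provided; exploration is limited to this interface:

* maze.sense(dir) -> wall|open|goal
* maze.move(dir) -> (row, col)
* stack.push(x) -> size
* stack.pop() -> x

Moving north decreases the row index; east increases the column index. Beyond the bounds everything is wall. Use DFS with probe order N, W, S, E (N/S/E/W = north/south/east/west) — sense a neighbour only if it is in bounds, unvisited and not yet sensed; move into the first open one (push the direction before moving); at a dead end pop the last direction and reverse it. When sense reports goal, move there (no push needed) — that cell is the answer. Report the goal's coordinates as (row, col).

! sense(dir='north') : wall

! sense(dir='west') : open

! push(x='west') : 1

! move(dir='west') : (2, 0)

! sense(dir='north') : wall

! sense(dir='south') : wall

! pop() : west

! move(dir='east') : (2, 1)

! sense(dir='south') : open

! push(x='south') : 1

! move(dir='south') : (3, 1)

! sense(dir='south') : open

! push(x='south') : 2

! move(dir='south') : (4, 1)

! sense(dir='west') : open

! push(x='west') : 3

! move(dir='west') : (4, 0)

! sense(dir='south') : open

! push(x='south') : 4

! move(dir='south') : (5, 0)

! sense(dir='east') : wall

! pop() : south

! move(dir='north') : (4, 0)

! pop() : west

! move(dir='east') : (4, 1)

! sense(dir='east') : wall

! pop() : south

! move(dir='north') : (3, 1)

! sense(dir='east') : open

! push(x='east') : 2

! move(dir='east') : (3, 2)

! sense(dir='north') : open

! push(x='north') : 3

! move(dir='north') : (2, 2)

! sense(dir='north') : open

! push(x='north') : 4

! move(dir='north') : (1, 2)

! sense(dir='north') : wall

! sense(dir='east') : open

! push(x='east') : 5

! move(dir='east') : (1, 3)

! sense(dir='north') : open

! push(x='north') : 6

! move(dir='north') : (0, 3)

! sense(dir='east') : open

! push(x='east') : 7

! move(dir='east') : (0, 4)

! sense(dir='south') : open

! push(x='south') : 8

! move(dir='south') : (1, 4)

! sense(dir='south') : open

! push(x='south') : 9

! move(dir='south') : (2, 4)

! sense(dir='west') : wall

! sense(dir='south') : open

! push(x='south') : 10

! move(dir='south') : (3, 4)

! sense(dir='west') : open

! push(x='west') : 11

! move(dir='west') : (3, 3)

! sense(dir='south') : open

! push(x='south') : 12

! move(dir='south') : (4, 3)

! sense(dir='south') : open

! push(x='south') : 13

! move(dir='south') : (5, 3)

! sense(dir='west') : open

! push(x='west') : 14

! move(dir='west') : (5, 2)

! pop() : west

! move(dir='east') : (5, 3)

! sense(dir='east') : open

! push(x='east') : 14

! move(dir='east') : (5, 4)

! sense(dir='north') : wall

! sense(dir='east') : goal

! move(dir='east') : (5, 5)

Answer: (5, 5)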